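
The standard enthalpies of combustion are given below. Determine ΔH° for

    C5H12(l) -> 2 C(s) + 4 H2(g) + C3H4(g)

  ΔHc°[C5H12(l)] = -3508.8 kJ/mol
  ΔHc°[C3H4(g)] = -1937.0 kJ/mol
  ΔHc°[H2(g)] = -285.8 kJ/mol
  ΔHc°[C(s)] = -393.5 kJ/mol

ΔH° = 358.4 kJ/mol

Using ΔH = Σ nΔHc°(reactants) − Σ nΔHc°(products):
= [1·(-3508.8)] − [2·(-393.5) + 4·(-285.8) + 1·(-1937.0)]
= 358.4 kJ/mol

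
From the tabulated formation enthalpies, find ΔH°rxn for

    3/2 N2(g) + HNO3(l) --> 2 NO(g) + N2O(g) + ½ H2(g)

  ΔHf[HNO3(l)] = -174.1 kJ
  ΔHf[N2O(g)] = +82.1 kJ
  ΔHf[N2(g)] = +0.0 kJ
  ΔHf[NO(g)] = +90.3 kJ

ΔH°rxn = 436.8 kJ

ΔH°rxn = Σ nΔHf°(products) − Σ nΔHf°(reactants).
Products: 2·(+90.3) + 1·(+82.1) + 1/2·(+0.0) = +262.7
Reactants: 3/2·(+0.0) + 1·(-174.1) = -174.1
ΔH°rxn = (+262.7) − (-174.1) = 436.8 kJ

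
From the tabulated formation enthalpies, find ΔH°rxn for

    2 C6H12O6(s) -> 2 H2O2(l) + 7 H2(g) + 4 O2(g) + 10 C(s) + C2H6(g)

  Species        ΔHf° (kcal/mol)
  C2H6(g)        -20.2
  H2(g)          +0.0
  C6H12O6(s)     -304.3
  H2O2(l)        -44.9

ΔH°rxn = Σ nΔHf°(products) − Σ nΔHf°(reactants).
Products: 2·(-44.9) + 7·(+0.0) + 4·(+0.0) + 10·(+0.0) + 1·(-20.2) = -110.0
Reactants: 2·(-304.3) = -608.6
ΔH°rxn = (-110.0) − (-608.6) = 498.6 kcal/mol

ΔH°rxn = 498.6 kcal/mol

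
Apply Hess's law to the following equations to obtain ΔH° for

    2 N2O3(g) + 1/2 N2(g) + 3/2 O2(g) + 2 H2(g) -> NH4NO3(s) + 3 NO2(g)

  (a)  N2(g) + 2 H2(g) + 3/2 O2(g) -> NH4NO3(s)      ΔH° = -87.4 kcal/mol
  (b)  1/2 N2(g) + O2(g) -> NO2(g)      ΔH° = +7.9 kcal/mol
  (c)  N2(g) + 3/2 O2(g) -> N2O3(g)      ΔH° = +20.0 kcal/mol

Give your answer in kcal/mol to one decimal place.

ΔH° = -103.7 kcal/mol

(a) as written (NH4NO3(s) already on the product side): -87.4 kcal/mol
(b) × 3 (×3 to match 3 NO2(g) in the target): (3)·(+7.9) = +23.7 kcal/mol
(c) reversed and × 2 (N2O3(g) must end up as a reactant; ×2 to match 2 N2O3(g) in the target): (-2)·(+20.0) = -40.0 kcal/mol
ΔH° = (1)·(-87.4) + (3)·(+7.9) + (-2)·(+20.0) = -103.7 kcal/mol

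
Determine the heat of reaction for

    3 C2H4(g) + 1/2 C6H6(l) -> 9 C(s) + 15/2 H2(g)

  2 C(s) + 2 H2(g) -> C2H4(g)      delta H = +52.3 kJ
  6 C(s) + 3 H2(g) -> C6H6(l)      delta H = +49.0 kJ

equation 1 reversed and × 3: (-3)·(+52.3) = -156.9 kJ
equation 2 reversed and × 1/2: (-1/2)·(+49.0) = -24.5 kJ
Combining the equations, delta H = (-3)·(+52.3) + (-1/2)·(+49.0) = -181.4 kJ

delta H = -181.4 kJ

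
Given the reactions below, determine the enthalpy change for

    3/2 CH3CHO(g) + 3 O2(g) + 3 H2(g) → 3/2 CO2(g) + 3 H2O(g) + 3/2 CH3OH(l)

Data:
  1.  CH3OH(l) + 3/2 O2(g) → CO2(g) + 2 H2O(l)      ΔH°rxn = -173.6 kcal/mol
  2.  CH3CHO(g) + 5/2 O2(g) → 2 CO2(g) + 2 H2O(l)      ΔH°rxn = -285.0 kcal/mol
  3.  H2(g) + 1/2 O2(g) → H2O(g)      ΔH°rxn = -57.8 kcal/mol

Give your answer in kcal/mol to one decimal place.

ΔH°rxn = -340.5 kcal/mol

eq. 1 reversed and × 3/2: (-3/2)·(-173.6) = +260.4 kcal/mol
eq. 2 × 3/2: (3/2)·(-285.0) = -427.5 kcal/mol
eq. 3 × 3: (3)·(-57.8) = -173.4 kcal/mol
Combining the equations, ΔH°rxn = (+260.4) + (-427.5) + (-173.4) = -340.5 kcal/mol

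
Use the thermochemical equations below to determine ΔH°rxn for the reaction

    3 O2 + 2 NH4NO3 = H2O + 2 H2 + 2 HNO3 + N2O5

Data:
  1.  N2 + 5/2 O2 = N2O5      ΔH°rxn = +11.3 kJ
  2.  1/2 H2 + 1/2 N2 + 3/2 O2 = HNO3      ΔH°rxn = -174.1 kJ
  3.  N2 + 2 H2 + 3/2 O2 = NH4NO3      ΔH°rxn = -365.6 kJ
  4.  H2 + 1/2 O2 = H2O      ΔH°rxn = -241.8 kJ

ΔH°rxn = 152.5 kJ

eq. 1 as written: +11.3 kJ
eq. 2 × 2: (2)·(-174.1) = -348.2 kJ
eq. 3 reversed and × 2: (-2)·(-365.6) = +731.2 kJ
eq. 4 as written: -241.8 kJ
Since enthalpy is a state function, ΔH°rxn = (1)·(+11.3) + (2)·(-174.1) + (-2)·(-365.6) + (1)·(-241.8) = 152.5 kJ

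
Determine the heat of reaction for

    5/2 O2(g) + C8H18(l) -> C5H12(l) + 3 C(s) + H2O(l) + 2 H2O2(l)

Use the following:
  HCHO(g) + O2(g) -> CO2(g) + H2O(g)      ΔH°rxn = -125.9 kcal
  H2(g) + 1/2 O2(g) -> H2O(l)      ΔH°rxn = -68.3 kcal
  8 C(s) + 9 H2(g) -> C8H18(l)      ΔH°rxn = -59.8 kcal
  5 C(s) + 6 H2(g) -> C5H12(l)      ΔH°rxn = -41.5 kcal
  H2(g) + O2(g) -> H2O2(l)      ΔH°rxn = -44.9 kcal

equation 1: not needed.
equation 2 as written: -68.3 kcal
equation 3 reversed: +59.8 kcal
equation 4 as written: -41.5 kcal
equation 5 × 2: (2)·(-44.9) = -89.8 kcal
Summing the manipulated equations, ΔH°rxn = (1)·(-68.3) + (-1)·(-59.8) + (1)·(-41.5) + (2)·(-44.9) = -139.8 kcal

ΔH°rxn = -139.8 kcal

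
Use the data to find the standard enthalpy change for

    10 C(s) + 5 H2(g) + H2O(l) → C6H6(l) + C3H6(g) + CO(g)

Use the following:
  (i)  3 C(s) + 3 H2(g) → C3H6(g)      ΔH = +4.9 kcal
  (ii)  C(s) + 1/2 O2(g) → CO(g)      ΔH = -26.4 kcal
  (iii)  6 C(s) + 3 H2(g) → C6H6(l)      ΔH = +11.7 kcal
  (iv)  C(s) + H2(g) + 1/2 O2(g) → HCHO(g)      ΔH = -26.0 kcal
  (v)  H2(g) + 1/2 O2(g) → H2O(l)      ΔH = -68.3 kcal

(i) as written (C3H6(g) already on the product side): +4.9 kcal
(ii) as written (CO(g) already on the product side): -26.4 kcal
(iii) as written (C6H6(l) already on the product side): +11.7 kcal
(iv): not needed (HCHO(g) appears nowhere else).
(v) reversed (reverse to put H2O(l) on the reactant side): +68.3 kcal
Since enthalpy is a state function, ΔH = (1)·(+4.9) + (1)·(-26.4) + (1)·(+11.7) + (-1)·(-68.3) = 58.5 kcal

ΔH = 58.5 kcal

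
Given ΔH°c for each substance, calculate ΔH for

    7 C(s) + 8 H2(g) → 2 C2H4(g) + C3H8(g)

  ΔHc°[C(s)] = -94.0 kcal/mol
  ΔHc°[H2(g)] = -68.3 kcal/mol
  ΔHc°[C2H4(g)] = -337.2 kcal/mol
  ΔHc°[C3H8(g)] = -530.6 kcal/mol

With combustion enthalpies, reactants minus products:
= [7·(-94.0) + 8·(-68.3)] − [2·(-337.2) + 1·(-530.6)]
= 0.6 kcal/mol

ΔH = 0.6 kcal/mol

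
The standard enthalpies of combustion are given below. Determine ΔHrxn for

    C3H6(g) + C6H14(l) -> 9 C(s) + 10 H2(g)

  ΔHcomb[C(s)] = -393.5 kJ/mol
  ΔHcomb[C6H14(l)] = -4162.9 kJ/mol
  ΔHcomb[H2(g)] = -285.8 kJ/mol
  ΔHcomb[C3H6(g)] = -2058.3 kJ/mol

With combustion enthalpies, reactants minus products:
= [1·(-2058.3) + 1·(-4162.9)] − [9·(-393.5) + 10·(-285.8)]
= 178.3 kJ/mol

ΔHrxn = 178.3 kJ/mol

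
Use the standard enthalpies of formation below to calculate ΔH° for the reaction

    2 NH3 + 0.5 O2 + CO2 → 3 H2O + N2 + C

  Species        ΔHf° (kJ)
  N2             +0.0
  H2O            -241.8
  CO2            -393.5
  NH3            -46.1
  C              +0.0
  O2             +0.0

Products: 3·(-241.8) + 1·(+0.0) + 1·(+0.0) = -725.4
Reactants: 2·(-46.1) + 1/2·(+0.0) + 1·(-393.5) = -485.7
ΔH° = (-725.4) − (-485.7) = -239.7 kJ

ΔH° = -239.7 kJ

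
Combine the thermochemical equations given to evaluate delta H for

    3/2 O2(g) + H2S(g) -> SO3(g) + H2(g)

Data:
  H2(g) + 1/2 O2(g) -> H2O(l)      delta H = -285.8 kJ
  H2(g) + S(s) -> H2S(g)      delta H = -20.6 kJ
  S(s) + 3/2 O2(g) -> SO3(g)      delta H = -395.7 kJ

equation 1: not needed.
equation 2 reversed: +20.6 kJ
equation 3 as written: -395.7 kJ
delta H = (+20.6) + (-395.7) = -375.1 kJ

delta H = -375.1 kJ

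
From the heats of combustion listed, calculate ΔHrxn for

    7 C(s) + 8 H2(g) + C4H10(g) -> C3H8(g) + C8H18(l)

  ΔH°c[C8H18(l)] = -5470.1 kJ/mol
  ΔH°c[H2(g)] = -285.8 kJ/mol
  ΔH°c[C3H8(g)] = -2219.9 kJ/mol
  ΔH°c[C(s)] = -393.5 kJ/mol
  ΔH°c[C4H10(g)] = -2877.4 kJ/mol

ΔHrxn = -228.3 kJ/mol

Using ΔH = Σ nΔHc°(reactants) − Σ nΔHc°(products):
= [7·(-393.5) + 8·(-285.8) + 1·(-2877.4)] − [1·(-2219.9) + 1·(-5470.1)]
= -228.3 kJ/mol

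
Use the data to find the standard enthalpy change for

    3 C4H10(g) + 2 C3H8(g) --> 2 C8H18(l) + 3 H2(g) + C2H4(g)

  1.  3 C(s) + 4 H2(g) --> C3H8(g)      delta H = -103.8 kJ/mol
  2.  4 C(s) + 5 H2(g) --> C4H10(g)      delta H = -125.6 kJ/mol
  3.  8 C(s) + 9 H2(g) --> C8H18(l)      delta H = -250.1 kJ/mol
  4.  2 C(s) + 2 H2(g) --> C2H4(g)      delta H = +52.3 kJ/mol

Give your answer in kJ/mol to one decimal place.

eq. 1 reversed and × 2: (-2)·(-103.8) = +207.6 kJ/mol
eq. 2 reversed and × 3: (-3)·(-125.6) = +376.8 kJ/mol
eq. 3 × 2: (2)·(-250.1) = -500.2 kJ/mol
eq. 4 as written: +52.3 kJ/mol
Since enthalpy is a state function, delta H = (+207.6) + (+376.8) + (-500.2) + (+52.3) = 136.5 kJ/mol

delta H = 136.5 kJ/mol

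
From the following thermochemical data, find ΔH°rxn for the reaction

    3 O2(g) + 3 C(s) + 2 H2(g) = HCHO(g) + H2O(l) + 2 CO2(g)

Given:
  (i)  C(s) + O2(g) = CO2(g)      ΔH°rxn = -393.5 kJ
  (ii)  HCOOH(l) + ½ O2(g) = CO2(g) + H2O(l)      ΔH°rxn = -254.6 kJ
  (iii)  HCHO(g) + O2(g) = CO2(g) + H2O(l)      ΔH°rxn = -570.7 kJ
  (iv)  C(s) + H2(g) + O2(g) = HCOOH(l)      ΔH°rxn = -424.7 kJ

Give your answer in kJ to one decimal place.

(i) as written: -393.5 kJ
(ii) × 2: (2)·(-254.6) = -509.2 kJ
(iii) reversed: +570.7 kJ
(iv) × 2: (2)·(-424.7) = -849.4 kJ
By Hess's law, ΔH°rxn = (1)·(-393.5) + (2)·(-254.6) + (-1)·(-570.7) + (2)·(-424.7) = -1181.4 kJ

ΔH°rxn = -1181.4 kJ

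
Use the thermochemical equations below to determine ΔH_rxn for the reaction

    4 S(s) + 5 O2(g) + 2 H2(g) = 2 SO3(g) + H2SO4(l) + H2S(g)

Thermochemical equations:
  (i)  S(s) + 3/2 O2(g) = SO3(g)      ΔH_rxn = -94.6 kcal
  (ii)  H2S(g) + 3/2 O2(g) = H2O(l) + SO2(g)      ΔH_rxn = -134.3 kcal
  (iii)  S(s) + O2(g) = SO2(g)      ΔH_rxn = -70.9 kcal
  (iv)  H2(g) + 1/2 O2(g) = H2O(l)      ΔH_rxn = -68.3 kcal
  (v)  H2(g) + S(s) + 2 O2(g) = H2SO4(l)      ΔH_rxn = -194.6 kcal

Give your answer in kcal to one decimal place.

ΔH_rxn = -388.7 kcal

(i) × 2: (2)·(-94.6) = -189.2 kcal
(ii) reversed: +134.3 kcal
(iii) as written: -70.9 kcal
(iv) as written: -68.3 kcal
(v) as written: -194.6 kcal
ΔH_rxn = (-189.2) + (+134.3) + (-70.9) + (-68.3) + (-194.6) = -388.7 kcal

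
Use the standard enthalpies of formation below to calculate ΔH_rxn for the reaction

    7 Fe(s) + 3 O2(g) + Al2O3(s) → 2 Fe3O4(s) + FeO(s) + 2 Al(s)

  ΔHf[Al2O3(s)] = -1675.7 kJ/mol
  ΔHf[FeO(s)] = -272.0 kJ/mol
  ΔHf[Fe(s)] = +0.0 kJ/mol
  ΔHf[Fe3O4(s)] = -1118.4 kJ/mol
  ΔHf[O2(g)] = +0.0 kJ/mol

ΔH°rxn = Σ nΔHf°(products) − Σ nΔHf°(reactants).
Products: 2·(-1118.4) + 1·(-272.0) + 2·(+0.0) = -2508.8
Reactants: 7·(+0.0) + 3·(+0.0) + 1·(-1675.7) = -1675.7
ΔH_rxn = (-2508.8) − (-1675.7) = -833.1 kJ/mol

ΔH_rxn = -833.1 kJ/mol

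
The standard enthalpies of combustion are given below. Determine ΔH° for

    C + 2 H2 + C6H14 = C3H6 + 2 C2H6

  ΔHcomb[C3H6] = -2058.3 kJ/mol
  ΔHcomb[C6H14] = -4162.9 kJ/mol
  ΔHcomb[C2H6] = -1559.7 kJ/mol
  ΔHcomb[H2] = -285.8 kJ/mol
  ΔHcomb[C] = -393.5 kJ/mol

Using ΔH = Σ nΔHc°(reactants) − Σ nΔHc°(products):
= [1·(-393.5) + 2·(-285.8) + 1·(-4162.9)] − [1·(-2058.3) + 2·(-1559.7)]
= 49.7 kJ/mol

ΔH° = 49.7 kJ/mol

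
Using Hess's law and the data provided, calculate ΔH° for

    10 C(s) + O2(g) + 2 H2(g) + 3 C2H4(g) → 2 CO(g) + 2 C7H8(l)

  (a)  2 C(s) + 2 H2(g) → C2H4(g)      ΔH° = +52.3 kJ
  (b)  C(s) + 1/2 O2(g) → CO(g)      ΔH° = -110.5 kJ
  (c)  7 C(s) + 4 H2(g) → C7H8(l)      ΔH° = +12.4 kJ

(a) reversed and × 3 (reverse to put C2H4(g) on the reactant side; scale by 3 for the 3 C2H4(g)): (-3)·(+52.3) = -156.9 kJ
(b) × 2 (×2 to match 2 CO(g) in the target): (2)·(-110.5) = -221.0 kJ
(c) × 2 (scale by 2 for the 2 C7H8(l)): (2)·(+12.4) = +24.8 kJ
ΔH° = (-156.9) + (-221.0) + (+24.8) = -353.1 kJ

ΔH° = -353.1 kJ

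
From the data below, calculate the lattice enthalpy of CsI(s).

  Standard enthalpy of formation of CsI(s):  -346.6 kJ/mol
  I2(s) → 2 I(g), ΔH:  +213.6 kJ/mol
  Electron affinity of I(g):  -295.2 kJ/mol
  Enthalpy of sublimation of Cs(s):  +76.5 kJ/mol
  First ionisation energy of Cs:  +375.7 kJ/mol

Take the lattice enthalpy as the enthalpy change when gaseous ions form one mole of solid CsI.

U = -610.4 kJ/mol

ΔHf° = 1·ΔHsub + 1·(ΣIE) + 1/2·D(I2) + 1·EA + U
-346.6 = 1·(+76.5) + 1·(+375.7) + 1/2·(+213.6) + 1·(-295.2) + U
U = -346.6 − (+263.8) = -610.4 kJ/mol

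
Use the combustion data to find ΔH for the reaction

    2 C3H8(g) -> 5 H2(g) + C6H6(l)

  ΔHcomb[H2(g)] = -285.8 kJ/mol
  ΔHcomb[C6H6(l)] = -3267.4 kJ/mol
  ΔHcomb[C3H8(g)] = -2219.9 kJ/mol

ΔH = 256.6 kJ/mol

With combustion enthalpies, reactants minus products:
= [2·(-2219.9)] − [5·(-285.8) + 1·(-3267.4)]
= 256.6 kJ/mol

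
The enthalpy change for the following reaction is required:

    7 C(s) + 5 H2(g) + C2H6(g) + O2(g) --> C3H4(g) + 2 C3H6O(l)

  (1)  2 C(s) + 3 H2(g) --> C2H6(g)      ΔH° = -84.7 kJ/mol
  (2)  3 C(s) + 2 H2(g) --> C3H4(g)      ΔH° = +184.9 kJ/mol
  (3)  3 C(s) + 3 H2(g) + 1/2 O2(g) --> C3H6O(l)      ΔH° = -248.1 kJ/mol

(1) reversed: +84.7 kJ/mol
(2) as written: +184.9 kJ/mol
(3) × 2: (2)·(-248.1) = -496.2 kJ/mol
ΔH° = (-1)·(-84.7) + (1)·(+184.9) + (2)·(-248.1) = -226.6 kJ/mol

ΔH° = -226.6 kJ/mol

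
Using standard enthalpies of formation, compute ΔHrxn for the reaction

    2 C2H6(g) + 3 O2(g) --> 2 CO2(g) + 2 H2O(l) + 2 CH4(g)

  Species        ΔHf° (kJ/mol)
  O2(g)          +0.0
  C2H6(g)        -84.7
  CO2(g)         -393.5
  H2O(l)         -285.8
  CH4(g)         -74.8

ΔHrxn = -1338.8 kJ/mol

ΔH°rxn = Σ nΔHf°(products) − Σ nΔHf°(reactants).
Products: 2·(-393.5) + 2·(-285.8) + 2·(-74.8) = -1508.2
Reactants: 2·(-84.7) + 3·(+0.0) = -169.4
ΔHrxn = (-1508.2) − (-169.4) = -1338.8 kJ/mol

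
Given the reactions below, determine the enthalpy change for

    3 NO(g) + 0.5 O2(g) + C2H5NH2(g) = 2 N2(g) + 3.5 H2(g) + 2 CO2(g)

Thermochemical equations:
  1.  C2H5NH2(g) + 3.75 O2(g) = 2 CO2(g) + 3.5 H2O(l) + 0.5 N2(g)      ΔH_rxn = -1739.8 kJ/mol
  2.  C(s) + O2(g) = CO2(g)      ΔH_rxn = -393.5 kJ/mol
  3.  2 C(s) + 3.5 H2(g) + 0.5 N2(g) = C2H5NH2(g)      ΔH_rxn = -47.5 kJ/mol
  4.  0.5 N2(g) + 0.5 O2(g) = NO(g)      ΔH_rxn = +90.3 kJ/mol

eq. 1: not needed.
eq. 2 × 2: (2)·(-393.5) = -787.0 kJ/mol
eq. 3 reversed: +47.5 kJ/mol
eq. 4 reversed and × 3: (-3)·(+90.3) = -270.9 kJ/mol
ΔH_rxn = (-787.0) + (+47.5) + (-270.9) = -1010.4 kJ/mol

ΔH_rxn = -1010.4 kJ/mol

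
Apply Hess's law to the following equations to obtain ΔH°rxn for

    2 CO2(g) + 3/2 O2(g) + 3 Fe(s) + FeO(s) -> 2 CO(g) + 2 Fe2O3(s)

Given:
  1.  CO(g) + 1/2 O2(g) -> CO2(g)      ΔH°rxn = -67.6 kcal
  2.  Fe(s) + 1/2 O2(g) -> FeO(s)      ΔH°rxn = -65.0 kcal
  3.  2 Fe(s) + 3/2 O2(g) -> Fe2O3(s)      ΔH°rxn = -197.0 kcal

ΔH°rxn = -193.8 kcal

eq. 1 reversed and × 2: (-2)·(-67.6) = +135.2 kcal
eq. 2 reversed: +65.0 kcal
eq. 3 × 2: (2)·(-197.0) = -394.0 kcal
ΔH°rxn = (+135.2) + (+65.0) + (-394.0) = -193.8 kcal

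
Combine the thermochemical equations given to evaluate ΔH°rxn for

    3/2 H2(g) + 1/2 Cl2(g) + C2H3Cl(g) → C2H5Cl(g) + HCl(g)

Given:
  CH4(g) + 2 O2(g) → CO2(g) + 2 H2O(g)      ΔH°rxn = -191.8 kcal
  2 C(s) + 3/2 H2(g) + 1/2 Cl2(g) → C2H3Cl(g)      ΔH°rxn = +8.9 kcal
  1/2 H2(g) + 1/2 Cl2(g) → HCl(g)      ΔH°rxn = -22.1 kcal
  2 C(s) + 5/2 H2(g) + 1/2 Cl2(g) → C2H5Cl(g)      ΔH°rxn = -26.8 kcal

ΔH°rxn = -57.8 kcal

equation 1: not needed.
equation 2 reversed: -8.9 kcal
equation 3 as written: -22.1 kcal
equation 4 as written: -26.8 kcal
ΔH°rxn = (-1)·(+8.9) + (1)·(-22.1) + (1)·(-26.8) = -57.8 kcal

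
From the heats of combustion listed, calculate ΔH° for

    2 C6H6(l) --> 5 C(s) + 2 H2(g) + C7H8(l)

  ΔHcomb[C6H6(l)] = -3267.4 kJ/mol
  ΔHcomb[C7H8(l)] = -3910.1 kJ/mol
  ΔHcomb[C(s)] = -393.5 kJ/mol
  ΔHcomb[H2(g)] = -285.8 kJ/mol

ΔH° = -85.6 kJ/mol

Using ΔH = Σ nΔHc°(reactants) − Σ nΔHc°(products):
= [2·(-3267.4)] − [5·(-393.5) + 2·(-285.8) + 1·(-3910.1)]
= -85.6 kJ/mol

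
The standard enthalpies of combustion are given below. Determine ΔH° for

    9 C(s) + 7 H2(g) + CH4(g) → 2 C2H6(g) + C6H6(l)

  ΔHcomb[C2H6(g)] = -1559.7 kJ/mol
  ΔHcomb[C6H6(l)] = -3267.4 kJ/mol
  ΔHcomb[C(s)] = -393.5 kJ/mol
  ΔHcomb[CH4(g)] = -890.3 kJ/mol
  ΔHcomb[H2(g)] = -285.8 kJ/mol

Using ΔH = Σ nΔHc°(reactants) − Σ nΔHc°(products):
= [9·(-393.5) + 7·(-285.8) + 1·(-890.3)] − [2·(-1559.7) + 1·(-3267.4)]
= -45.6 kJ/mol

ΔH° = -45.6 kJ/mol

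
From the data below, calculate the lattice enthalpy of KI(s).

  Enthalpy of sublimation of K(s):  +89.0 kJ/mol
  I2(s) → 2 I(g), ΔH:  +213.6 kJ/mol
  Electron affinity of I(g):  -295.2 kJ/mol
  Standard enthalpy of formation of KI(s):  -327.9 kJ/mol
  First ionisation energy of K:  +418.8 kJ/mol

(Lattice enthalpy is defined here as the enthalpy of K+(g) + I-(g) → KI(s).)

ΔHf° = 1·ΔHsub + 1·(ΣIE) + 1/2·D(I2) + 1·EA + U
-327.9 = 1·(+89.0) + 1·(+418.8) + 1/2·(+213.6) + 1·(-295.2) + U
U = -327.9 − (+319.4) = -647.3 kJ/mol

U = -647.3 kJ/mol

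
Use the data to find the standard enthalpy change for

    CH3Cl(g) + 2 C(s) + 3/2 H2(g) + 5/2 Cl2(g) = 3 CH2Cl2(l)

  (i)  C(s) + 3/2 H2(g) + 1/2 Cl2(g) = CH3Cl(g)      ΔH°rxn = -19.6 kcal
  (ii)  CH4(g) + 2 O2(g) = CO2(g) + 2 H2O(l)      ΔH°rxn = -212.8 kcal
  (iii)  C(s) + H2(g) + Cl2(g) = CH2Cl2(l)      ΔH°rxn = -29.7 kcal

(i) reversed (reverse to put CH3Cl(g) on the reactant side): +19.6 kcal
(ii): not needed (O2(g) appears nowhere else).
(iii) × 3 (scale by 3 for the 3 CH2Cl2(l)): (3)·(-29.7) = -89.1 kcal
ΔH°rxn = (+19.6) + (-89.1) = -69.5 kcal

ΔH°rxn = -69.5 kcal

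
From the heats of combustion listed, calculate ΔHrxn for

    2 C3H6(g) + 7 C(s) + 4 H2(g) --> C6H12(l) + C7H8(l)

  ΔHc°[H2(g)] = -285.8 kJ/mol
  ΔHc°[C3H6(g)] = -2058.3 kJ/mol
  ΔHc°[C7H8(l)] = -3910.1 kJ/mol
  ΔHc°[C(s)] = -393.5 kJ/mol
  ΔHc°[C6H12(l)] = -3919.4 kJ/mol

Using ΔH = Σ nΔHc°(reactants) − Σ nΔHc°(products):
= [2·(-2058.3) + 7·(-393.5) + 4·(-285.8)] − [1·(-3919.4) + 1·(-3910.1)]
= -184.8 kJ/mol

ΔHrxn = -184.8 kJ/mol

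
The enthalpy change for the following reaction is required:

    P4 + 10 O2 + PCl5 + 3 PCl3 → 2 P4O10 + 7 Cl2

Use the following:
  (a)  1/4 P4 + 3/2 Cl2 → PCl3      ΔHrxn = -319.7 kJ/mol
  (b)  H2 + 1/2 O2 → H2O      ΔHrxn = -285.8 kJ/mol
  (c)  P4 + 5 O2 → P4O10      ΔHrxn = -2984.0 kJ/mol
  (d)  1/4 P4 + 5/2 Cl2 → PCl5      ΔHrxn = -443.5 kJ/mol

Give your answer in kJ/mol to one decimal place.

(a) reversed and × 3: (-3)·(-319.7) = +959.1 kJ/mol
(b): not needed.
(c) × 2: (2)·(-2984.0) = -5968.0 kJ/mol
(d) reversed: +443.5 kJ/mol
Combining the equations, ΔHrxn = (-3)·(-319.7) + (2)·(-2984.0) + (-1)·(-443.5) = -4565.4 kJ/mol

ΔHrxn = -4565.4 kJ/mol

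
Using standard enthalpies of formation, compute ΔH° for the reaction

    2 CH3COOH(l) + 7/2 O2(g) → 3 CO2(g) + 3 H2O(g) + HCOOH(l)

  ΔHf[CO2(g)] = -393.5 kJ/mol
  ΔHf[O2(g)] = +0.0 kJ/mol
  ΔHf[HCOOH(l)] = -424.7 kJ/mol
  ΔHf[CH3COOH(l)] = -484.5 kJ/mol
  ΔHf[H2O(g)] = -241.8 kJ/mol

ΔH° = -1361.6 kJ/mol

Products: 3·(-393.5) + 3·(-241.8) + 1·(-424.7) = -2330.6
Reactants: 2·(-484.5) + 7/2·(+0.0) = -969.0
ΔH° = (-2330.6) − (-969.0) = -1361.6 kJ/mol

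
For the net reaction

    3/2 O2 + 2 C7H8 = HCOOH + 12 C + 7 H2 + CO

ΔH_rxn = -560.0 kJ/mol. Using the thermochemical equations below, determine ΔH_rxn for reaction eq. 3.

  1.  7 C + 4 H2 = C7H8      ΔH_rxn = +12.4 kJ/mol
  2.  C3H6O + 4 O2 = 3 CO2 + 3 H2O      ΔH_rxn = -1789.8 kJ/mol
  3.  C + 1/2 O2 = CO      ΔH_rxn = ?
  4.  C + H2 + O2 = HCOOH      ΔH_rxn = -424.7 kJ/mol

eq. 1 reversed and × 2 (C7H8 must end up as a reactant; ×2 to match 2 C7H8 in the target): (-2)·(+12.4) = -24.8 kJ/mol
eq. 2: not needed (CO2 appears nowhere else).
eq. 3 as written (CO already on the product side): contributes x
eq. 4 as written (HCOOH already on the product side): -424.7 kJ/mol
-560.0 = (-24.8) + (-424.7) + x
x = (-560.0 − (-449.5)) / (1) = -110.5 kJ/mol

ΔH_rxn = -110.5 kJ/mol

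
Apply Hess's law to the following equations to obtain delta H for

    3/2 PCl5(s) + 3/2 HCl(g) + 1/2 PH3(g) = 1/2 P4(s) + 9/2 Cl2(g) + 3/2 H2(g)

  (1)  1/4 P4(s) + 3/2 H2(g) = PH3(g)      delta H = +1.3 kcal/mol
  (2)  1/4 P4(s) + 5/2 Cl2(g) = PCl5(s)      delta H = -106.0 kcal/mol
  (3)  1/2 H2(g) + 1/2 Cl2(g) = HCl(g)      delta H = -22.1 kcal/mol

(1) reversed and × 1/2: (-1/2)·(+1.3) = -0.65 kcal/mol
(2) reversed and × 3/2: (-3/2)·(-106.0) = +159.0 kcal/mol
(3) reversed and × 3/2: (-3/2)·(-22.1) = +33.15 kcal/mol
delta H = (-1/2)·(+1.3) + (-3/2)·(-106.0) + (-3/2)·(-22.1) = 191.5 kcal/mol

delta H = 191.5 kcal/mol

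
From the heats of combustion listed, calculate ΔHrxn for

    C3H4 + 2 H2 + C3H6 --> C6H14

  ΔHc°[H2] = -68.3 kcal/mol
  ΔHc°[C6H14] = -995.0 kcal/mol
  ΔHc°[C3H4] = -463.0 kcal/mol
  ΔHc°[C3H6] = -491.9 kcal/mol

With combustion enthalpies, reactants minus products:
= [1·(-463.0) + 2·(-68.3) + 1·(-491.9)] − [1·(-995.0)]
= -96.5 kcal/mol

ΔHrxn = -96.5 kcal/mol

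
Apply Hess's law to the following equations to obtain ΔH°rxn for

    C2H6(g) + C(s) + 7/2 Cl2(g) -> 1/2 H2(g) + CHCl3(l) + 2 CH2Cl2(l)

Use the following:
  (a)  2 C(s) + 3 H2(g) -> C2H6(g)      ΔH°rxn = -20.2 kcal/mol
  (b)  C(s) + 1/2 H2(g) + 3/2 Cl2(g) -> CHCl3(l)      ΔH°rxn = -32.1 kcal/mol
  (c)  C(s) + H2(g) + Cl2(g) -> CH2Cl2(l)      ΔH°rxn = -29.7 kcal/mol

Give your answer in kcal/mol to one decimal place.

ΔH°rxn = -71.3 kcal/mol

(a) reversed (reverse to put C2H6(g) on the reactant side): +20.2 kcal/mol
(b) as written (CHCl3(l) already on the product side): -32.1 kcal/mol
(c) × 2 (×2 to match 2 CH2Cl2(l) in the target): (2)·(-29.7) = -59.4 kcal/mol
By Hess's law, ΔH°rxn = (-1)·(-20.2) + (1)·(-32.1) + (2)·(-29.7) = -71.3 kcal/mol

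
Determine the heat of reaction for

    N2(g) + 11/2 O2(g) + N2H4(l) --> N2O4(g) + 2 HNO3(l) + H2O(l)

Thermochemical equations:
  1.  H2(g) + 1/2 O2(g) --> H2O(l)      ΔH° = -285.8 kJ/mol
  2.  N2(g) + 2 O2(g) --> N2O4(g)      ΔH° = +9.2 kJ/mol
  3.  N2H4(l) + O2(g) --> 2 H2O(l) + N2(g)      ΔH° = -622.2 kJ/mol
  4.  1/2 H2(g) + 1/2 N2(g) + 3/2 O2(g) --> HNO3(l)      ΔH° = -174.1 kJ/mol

eq. 1 reversed: +285.8 kJ/mol
eq. 2 as written: +9.2 kJ/mol
eq. 3 as written: -622.2 kJ/mol
eq. 4 × 2: (2)·(-174.1) = -348.2 kJ/mol
Summing the manipulated equations, ΔH° = (+285.8) + (+9.2) + (-622.2) + (-348.2) = -675.4 kJ/mol

ΔH° = -675.4 kJ/mol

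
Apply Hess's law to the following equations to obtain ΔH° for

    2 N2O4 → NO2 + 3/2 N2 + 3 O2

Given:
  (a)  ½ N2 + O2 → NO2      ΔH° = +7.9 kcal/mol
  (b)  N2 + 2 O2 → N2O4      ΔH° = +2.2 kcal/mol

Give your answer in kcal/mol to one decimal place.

(a) as written: +7.9 kcal/mol
(b) reversed and × 2: (-2)·(+2.2) = -4.4 kcal/mol
Summing the manipulated equations, ΔH° = (+7.9) + (-4.4) = 3.5 kcal/mol

ΔH° = 3.5 kcal/mol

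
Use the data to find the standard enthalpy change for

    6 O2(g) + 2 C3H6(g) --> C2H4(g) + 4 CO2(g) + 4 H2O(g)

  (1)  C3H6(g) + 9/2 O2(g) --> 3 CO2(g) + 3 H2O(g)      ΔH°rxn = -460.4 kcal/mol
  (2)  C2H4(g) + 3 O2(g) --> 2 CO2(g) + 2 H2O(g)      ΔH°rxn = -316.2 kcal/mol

ΔH°rxn = -604.6 kcal/mol

(1) × 2 (scale by 2 for the 2 C3H6(g)): (2)·(-460.4) = -920.8 kcal/mol
(2) reversed (reverse to put C2H4(g) on the product side): +316.2 kcal/mol
Since enthalpy is a state function, ΔH°rxn = (-920.8) + (+316.2) = -604.6 kcal/mol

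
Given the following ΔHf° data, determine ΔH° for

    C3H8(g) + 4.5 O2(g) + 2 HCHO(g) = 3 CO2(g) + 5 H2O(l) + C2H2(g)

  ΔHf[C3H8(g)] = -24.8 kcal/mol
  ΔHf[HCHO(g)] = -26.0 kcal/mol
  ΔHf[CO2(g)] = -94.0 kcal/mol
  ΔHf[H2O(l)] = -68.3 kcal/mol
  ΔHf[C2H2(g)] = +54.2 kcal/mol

ΔH° = -492.5 kcal/mol

Products: 3·(-94.0) + 5·(-68.3) + 1·(+54.2) = -569.3
Reactants: 1·(-24.8) + 9/2·(+0.0) + 2·(-26.0) = -76.8
ΔH° = (-569.3) − (-76.8) = -492.5 kcal/mol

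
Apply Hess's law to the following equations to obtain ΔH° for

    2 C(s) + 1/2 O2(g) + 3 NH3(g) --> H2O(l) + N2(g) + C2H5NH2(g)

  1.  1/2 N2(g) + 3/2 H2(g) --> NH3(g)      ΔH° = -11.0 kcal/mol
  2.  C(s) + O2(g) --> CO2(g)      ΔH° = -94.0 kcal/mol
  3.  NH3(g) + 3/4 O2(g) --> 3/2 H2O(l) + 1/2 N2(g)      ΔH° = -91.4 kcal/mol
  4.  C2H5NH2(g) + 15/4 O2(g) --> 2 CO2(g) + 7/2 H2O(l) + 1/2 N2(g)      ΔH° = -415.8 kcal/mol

eq. 1: not needed (H2(g) appears nowhere else).
eq. 2 × 2 (scale by 2 for the 2 C(s)): (2)·(-94.0) = -188.0 kcal/mol
eq. 3 × 3: (3)·(-91.4) = -274.2 kcal/mol
eq. 4 reversed (reverse to put C2H5NH2(g) on the product side): +415.8 kcal/mol
ΔH° = (2)·(-94.0) + (3)·(-91.4) + (-1)·(-415.8) = -46.4 kcal/mol

ΔH° = -46.4 kcal/mol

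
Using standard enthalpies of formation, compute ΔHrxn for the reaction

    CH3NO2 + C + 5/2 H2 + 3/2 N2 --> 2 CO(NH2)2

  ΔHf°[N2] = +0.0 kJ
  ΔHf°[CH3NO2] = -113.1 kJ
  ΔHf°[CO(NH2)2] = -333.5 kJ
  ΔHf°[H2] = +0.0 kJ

ΔHrxn = -553.9 kJ

Products: 2·(-333.5) = -667.0
Reactants: 1·(-113.1) + 1·(+0.0) + 5/2·(+0.0) + 3/2·(+0.0) = -113.1
ΔHrxn = (-667.0) − (-113.1) = -553.9 kJ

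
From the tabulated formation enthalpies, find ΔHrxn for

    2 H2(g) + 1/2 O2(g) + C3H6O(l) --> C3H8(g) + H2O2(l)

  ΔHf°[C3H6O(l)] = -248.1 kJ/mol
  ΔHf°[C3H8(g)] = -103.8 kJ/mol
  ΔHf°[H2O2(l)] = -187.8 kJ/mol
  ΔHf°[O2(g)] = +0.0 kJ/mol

Products: 1·(-103.8) + 1·(-187.8) = -291.6
Reactants: 2·(+0.0) + 1/2·(+0.0) + 1·(-248.1) = -248.1
ΔHrxn = (-291.6) − (-248.1) = -43.5 kJ/mol

ΔHrxn = -43.5 kJ/mol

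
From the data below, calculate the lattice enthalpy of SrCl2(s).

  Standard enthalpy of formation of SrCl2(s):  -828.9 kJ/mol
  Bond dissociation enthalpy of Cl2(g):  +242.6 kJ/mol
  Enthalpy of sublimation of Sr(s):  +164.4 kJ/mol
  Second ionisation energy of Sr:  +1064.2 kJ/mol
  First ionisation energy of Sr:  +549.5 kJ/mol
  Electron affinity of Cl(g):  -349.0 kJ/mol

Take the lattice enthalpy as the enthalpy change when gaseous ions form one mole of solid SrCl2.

ΔHf° = 1·ΔHsub + 1·(ΣIE) + 1·D(Cl2) + 2·EA + U
-828.9 = 1·(+164.4) + 1·(+1613.7) + 1·(+242.6) + 2·(-349.0) + U
U = -828.9 − (+1322.7) = -2151.6 kJ/mol

U = -2151.6 kJ/mol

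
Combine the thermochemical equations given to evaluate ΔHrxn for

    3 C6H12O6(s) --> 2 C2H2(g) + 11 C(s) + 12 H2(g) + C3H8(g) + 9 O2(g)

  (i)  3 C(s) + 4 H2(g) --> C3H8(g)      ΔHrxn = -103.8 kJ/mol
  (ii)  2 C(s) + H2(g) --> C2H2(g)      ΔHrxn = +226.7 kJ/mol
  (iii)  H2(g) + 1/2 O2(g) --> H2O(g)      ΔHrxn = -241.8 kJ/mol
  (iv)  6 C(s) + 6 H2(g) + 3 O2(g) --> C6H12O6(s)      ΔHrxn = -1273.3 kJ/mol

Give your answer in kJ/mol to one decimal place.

ΔHrxn = 4169.5 kJ/mol

(i) as written: -103.8 kJ/mol
(ii) × 2: (2)·(+226.7) = +453.4 kJ/mol
(iii): not needed.
(iv) reversed and × 3: (-3)·(-1273.3) = +3819.9 kJ/mol
Since enthalpy is a state function, ΔHrxn = (-103.8) + (+453.4) + (+3819.9) = 4169.5 kJ/mol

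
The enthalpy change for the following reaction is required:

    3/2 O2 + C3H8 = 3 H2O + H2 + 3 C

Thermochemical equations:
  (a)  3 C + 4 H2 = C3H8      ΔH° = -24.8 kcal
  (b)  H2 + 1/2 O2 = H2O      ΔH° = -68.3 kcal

ΔH° = -180.1 kcal

(a) reversed (reverse to put C3H8 on the reactant side): +24.8 kcal
(b) × 3 (×3 to match 3 H2O in the target): (3)·(-68.3) = -204.9 kcal
Since enthalpy is a state function, ΔH° = (+24.8) + (-204.9) = -180.1 kcal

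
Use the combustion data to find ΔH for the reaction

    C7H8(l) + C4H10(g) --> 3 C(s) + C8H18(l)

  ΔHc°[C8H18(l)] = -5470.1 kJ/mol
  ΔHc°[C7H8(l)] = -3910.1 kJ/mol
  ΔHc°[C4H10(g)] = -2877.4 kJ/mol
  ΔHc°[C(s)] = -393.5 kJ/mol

Using ΔH = Σ nΔHc°(reactants) − Σ nΔHc°(products):
= [1·(-3910.1) + 1·(-2877.4)] − [3·(-393.5) + 1·(-5470.1)]
= -136.9 kJ/mol

ΔH = -136.9 kJ/mol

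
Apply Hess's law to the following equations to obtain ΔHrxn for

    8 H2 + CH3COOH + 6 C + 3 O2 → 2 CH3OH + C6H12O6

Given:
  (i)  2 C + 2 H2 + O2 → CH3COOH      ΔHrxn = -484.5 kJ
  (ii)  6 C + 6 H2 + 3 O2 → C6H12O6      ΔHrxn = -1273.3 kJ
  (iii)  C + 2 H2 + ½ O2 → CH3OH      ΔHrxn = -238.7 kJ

ΔHrxn = -1266.2 kJ

(i) reversed: +484.5 kJ
(ii) as written: -1273.3 kJ
(iii) × 2: (2)·(-238.7) = -477.4 kJ
Summing the manipulated equations, ΔHrxn = (+484.5) + (-1273.3) + (-477.4) = -1266.2 kJ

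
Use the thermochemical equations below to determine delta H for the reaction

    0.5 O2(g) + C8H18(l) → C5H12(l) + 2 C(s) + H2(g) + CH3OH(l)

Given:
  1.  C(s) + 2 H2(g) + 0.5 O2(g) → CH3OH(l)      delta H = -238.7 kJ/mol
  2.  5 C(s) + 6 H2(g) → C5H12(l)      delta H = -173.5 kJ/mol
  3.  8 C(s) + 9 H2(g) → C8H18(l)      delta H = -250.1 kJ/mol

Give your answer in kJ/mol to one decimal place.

eq. 1 as written: -238.7 kJ/mol
eq. 2 as written: -173.5 kJ/mol
eq. 3 reversed: +250.1 kJ/mol
Summing the manipulated equations, delta H = (-238.7) + (-173.5) + (+250.1) = -162.1 kJ/mol

delta H = -162.1 kJ/mol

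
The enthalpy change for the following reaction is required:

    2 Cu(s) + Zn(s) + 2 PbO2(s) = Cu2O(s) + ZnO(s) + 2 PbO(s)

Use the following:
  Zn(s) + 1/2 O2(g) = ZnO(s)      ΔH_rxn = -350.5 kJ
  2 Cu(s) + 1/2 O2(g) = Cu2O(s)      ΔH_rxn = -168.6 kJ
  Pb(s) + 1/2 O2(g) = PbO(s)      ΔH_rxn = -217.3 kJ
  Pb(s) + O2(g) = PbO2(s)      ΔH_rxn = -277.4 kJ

equation 1 as written (ZnO(s) already on the product side): -350.5 kJ
equation 2 as written (Cu2O(s) already on the product side): -168.6 kJ
equation 3 × 2 (×2 to match 2 PbO(s) in the target): (2)·(-217.3) = -434.6 kJ
equation 4 reversed and × 2 (reverse to put PbO2(s) on the reactant side; ×2 to match 2 PbO2(s) in the target): (-2)·(-277.4) = +554.8 kJ
Since enthalpy is a state function, ΔH_rxn = (-350.5) + (-168.6) + (-434.6) + (+554.8) = -398.9 kJ

ΔH_rxn = -398.9 kJ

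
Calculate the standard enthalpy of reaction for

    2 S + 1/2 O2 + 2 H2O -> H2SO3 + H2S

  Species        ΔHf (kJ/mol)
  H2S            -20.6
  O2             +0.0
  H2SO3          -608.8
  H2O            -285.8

ΔH°rxn = Σ nΔHf°(products) − Σ nΔHf°(reactants).
Products: 1·(-608.8) + 1·(-20.6) = -629.4
Reactants: 2·(+0.0) + 1/2·(+0.0) + 2·(-285.8) = -571.6
ΔH_rxn = (-629.4) − (-571.6) = -57.8 kJ/mol

ΔH_rxn = -57.8 kJ/mol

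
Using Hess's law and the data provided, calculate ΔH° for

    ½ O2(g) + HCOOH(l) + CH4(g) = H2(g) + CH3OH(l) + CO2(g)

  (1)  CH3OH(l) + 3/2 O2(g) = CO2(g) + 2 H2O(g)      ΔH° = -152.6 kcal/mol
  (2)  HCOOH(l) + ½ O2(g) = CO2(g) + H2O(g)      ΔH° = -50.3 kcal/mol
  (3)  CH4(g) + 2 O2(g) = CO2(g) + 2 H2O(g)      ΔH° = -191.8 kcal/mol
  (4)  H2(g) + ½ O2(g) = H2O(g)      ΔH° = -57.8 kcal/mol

(1) reversed (CH3OH(l) must end up as a product): +152.6 kcal/mol
(2) as written (HCOOH(l) already on the reactant side): -50.3 kcal/mol
(3) as written (CH4(g) already on the reactant side): -191.8 kcal/mol
(4) reversed (H2(g) must end up as a product): +57.8 kcal/mol
Summing the manipulated equations, ΔH° = (-1)·(-152.6) + (1)·(-50.3) + (1)·(-191.8) + (-1)·(-57.8) = -31.7 kcal/mol

ΔH° = -31.7 kcal/mol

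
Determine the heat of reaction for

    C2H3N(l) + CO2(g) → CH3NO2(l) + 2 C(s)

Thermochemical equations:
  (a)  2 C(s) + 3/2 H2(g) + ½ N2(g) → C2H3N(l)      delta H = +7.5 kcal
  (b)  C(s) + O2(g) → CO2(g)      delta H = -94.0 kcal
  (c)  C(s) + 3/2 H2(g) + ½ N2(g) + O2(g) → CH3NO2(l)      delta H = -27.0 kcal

(a) reversed: -7.5 kcal
(b) reversed: +94.0 kcal
(c) as written: -27.0 kcal
Combining the equations, delta H = (-1)·(+7.5) + (-1)·(-94.0) + (1)·(-27.0) = 59.5 kcal

delta H = 59.5 kcal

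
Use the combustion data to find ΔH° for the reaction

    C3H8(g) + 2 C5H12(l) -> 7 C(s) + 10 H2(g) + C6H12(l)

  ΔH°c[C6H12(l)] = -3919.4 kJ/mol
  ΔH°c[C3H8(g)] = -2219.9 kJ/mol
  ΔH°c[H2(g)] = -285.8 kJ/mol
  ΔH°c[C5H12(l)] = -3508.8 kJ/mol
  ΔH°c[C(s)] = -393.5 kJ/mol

ΔH° = 294.4 kJ/mol

Using ΔH = Σ nΔHc°(reactants) − Σ nΔHc°(products):
= [1·(-2219.9) + 2·(-3508.8)] − [7·(-393.5) + 10·(-285.8) + 1·(-3919.4)]
= 294.4 kJ/mol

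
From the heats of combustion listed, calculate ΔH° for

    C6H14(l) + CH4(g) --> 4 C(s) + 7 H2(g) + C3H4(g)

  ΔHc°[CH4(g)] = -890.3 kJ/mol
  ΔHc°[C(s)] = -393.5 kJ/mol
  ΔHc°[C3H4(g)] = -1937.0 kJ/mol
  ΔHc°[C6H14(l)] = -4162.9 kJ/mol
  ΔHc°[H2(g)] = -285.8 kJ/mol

Using ΔH = Σ nΔHc°(reactants) − Σ nΔHc°(products):
= [1·(-4162.9) + 1·(-890.3)] − [4·(-393.5) + 7·(-285.8) + 1·(-1937.0)]
= 458.4 kJ/mol

ΔH° = 458.4 kJ/mol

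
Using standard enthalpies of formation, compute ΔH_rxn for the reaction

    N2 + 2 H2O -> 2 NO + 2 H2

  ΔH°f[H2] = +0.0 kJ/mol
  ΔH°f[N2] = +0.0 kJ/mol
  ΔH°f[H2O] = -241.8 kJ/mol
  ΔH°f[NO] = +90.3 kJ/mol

Products: 2·(+90.3) + 2·(+0.0) = +180.6
Reactants: 1·(+0.0) + 2·(-241.8) = -483.6
ΔH_rxn = (+180.6) − (-483.6) = 664.2 kJ/mol

ΔH_rxn = 664.2 kJ/mol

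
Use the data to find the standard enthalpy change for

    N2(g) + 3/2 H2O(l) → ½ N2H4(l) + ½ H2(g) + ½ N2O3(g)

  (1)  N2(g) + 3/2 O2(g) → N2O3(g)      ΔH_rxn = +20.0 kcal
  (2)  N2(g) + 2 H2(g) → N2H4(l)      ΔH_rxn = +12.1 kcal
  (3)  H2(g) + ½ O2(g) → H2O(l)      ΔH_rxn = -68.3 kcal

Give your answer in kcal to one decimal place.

ΔH_rxn = 118.5 kcal

(1) × 1/2 (×1/2 to match 1/2 N2O3(g) in the target): (1/2)·(+20.0) = +10.0 kcal
(2) × 1/2 (scale by 1/2 for the 1/2 N2H4(l)): (1/2)·(+12.1) = +6.05 kcal
(3) reversed and × 3/2 (H2O(l) must end up as a reactant; scale by 3/2 for the 3/2 H2O(l)): (-3/2)·(-68.3) = +102.45 kcal
Summing the manipulated equations, ΔH_rxn = (+10.0) + (+6.05) + (+102.45) = 118.5 kcal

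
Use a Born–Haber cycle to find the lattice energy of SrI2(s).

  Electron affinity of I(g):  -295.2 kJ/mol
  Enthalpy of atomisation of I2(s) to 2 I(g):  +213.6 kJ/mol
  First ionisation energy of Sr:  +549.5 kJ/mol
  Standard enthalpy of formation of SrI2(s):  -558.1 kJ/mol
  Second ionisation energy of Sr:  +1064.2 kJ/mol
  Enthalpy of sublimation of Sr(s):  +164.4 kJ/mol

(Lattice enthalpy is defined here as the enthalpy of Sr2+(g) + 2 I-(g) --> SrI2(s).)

U = -1959.4 kJ/mol

ΔHf° = 1·ΔHsub + 1·(ΣIE) + 1·D(I2) + 2·EA + U
-558.1 = 1·(+164.4) + 1·(+1613.7) + 1·(+213.6) + 2·(-295.2) + U
U = -558.1 − (+1401.3) = -1959.4 kJ/mol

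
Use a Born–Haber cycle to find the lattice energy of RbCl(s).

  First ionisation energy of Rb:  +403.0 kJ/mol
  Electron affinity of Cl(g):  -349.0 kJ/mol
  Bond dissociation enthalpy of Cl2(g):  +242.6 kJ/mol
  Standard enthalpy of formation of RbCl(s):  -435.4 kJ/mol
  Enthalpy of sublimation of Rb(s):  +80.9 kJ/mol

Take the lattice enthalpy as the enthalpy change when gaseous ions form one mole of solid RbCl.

U = -691.6 kJ/mol

ΔHf° = 1·ΔHsub + 1·(ΣIE) + 1/2·D(Cl2) + 1·EA + U
-435.4 = 1·(+80.9) + 1·(+403.0) + 1/2·(+242.6) + 1·(-349.0) + U
U = -435.4 − (+256.2) = -691.6 kJ/mol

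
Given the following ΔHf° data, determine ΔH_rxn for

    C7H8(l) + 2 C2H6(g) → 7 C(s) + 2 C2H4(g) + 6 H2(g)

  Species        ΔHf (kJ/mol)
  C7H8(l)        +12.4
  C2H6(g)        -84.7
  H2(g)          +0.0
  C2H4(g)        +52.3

ΔH_rxn = 261.6 kJ/mol

Products: 7·(+0.0) + 2·(+52.3) + 6·(+0.0) = +104.6
Reactants: 1·(+12.4) + 2·(-84.7) = -157.0
ΔH_rxn = (+104.6) − (-157.0) = 261.6 kJ/mol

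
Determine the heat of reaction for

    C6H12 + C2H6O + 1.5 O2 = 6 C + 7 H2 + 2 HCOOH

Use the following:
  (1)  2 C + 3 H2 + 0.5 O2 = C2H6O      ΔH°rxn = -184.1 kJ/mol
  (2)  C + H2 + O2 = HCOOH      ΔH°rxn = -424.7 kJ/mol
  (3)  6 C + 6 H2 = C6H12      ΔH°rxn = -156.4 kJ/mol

(1) reversed: +184.1 kJ/mol
(2) × 2: (2)·(-424.7) = -849.4 kJ/mol
(3) reversed: +156.4 kJ/mol
By Hess's law, ΔH°rxn = (-1)·(-184.1) + (2)·(-424.7) + (-1)·(-156.4) = -508.9 kJ/mol

ΔH°rxn = -508.9 kJ/mol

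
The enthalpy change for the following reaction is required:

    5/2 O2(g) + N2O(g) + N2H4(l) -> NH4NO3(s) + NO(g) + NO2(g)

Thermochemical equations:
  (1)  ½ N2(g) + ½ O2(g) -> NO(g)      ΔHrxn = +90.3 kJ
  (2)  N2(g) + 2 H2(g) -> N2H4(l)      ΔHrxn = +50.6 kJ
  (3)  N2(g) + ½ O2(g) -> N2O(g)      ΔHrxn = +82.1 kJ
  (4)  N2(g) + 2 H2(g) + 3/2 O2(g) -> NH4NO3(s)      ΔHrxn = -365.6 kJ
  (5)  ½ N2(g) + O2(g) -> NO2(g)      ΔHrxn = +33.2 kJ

ΔHrxn = -374.8 kJ

(1) as written: +90.3 kJ
(2) reversed: -50.6 kJ
(3) reversed: -82.1 kJ
(4) as written: -365.6 kJ
(5) as written: +33.2 kJ
Combining the equations, ΔHrxn = (1)·(+90.3) + (-1)·(+50.6) + (-1)·(+82.1) + (1)·(-365.6) + (1)·(+33.2) = -374.8 kJ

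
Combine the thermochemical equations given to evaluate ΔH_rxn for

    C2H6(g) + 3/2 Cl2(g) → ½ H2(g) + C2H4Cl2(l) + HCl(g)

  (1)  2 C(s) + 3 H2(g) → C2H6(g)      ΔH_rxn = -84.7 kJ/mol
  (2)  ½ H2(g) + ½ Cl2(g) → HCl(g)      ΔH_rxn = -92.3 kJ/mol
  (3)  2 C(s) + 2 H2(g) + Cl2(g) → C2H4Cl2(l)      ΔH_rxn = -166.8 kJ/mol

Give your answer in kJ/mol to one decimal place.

(1) reversed (C2H6(g) must end up as a reactant): +84.7 kJ/mol
(2) as written (HCl(g) already on the product side): -92.3 kJ/mol
(3) as written (C2H4Cl2(l) already on the product side): -166.8 kJ/mol
Since enthalpy is a state function, ΔH_rxn = (+84.7) + (-92.3) + (-166.8) = -174.4 kJ/mol

ΔH_rxn = -174.4 kJ/mol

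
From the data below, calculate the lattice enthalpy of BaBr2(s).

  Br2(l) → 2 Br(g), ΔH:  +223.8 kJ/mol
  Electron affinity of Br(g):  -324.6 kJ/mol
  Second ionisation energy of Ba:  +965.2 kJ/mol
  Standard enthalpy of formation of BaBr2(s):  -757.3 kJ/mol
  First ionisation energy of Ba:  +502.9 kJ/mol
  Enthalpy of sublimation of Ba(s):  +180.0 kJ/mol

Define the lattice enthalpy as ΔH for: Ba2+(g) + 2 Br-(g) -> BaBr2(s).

ΔHf° = 1·ΔHsub + 1·(ΣIE) + 1·D(Br2) + 2·EA + U
-757.3 = 1·(+180.0) + 1·(+1468.1) + 1·(+223.8) + 2·(-324.6) + U
U = -757.3 − (+1222.7) = -1980.0 kJ/mol

U = -1980.0 kJ/mol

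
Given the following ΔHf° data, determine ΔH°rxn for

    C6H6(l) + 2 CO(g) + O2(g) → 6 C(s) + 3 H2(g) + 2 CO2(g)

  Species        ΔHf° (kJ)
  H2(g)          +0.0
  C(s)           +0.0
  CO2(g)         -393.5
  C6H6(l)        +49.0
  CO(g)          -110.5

Products: 6·(+0.0) + 3·(+0.0) + 2·(-393.5) = -787.0
Reactants: 1·(+49.0) + 2·(-110.5) + 1·(+0.0) = -172.0
ΔH°rxn = (-787.0) − (-172.0) = -615.0 kJ

ΔH°rxn = -615.0 kJ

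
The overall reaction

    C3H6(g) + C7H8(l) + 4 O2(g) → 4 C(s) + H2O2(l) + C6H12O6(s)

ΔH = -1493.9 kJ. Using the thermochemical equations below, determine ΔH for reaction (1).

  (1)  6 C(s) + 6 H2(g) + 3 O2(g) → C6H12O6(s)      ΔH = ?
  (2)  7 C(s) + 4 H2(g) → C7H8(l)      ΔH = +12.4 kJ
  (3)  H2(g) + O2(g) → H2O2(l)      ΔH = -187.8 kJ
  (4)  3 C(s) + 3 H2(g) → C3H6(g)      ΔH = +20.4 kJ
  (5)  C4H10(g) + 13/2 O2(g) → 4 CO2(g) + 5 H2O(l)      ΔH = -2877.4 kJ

(1) as written (C6H12O6(s) already on the product side): contributes x
(2) reversed (C7H8(l) must end up as a reactant): -12.4 kJ
(3) as written (H2O2(l) already on the product side): -187.8 kJ
(4) reversed (reverse to put C3H6(g) on the reactant side): -20.4 kJ
(5): not needed (C4H10(g) appears nowhere else).
-1493.9 = (-12.4) + (-187.8) + (-20.4) + x
x = (-1493.9 − (-220.6)) / (1) = -1273.3 kJ

ΔH = -1273.3 kJ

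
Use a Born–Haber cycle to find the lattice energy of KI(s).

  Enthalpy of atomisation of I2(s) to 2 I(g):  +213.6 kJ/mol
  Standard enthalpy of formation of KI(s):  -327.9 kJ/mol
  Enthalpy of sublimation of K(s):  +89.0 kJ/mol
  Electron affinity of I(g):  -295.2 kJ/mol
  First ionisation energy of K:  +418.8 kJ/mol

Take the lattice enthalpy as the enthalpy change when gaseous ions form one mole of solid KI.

U = -647.3 kJ/mol

ΔHf° = 1·ΔHsub + 1·(ΣIE) + 1/2·D(I2) + 1·EA + U
-327.9 = 1·(+89.0) + 1·(+418.8) + 1/2·(+213.6) + 1·(-295.2) + U
U = -327.9 − (+319.4) = -647.3 kJ/mol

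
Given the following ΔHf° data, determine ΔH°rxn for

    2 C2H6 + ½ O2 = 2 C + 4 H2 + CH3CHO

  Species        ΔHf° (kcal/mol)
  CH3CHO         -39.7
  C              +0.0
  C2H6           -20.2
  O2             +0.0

Products: 2·(+0.0) + 4·(+0.0) + 1·(-39.7) = -39.7
Reactants: 2·(-20.2) + 1/2·(+0.0) = -40.4
ΔH°rxn = (-39.7) − (-40.4) = 0.7 kcal/mol

ΔH°rxn = 0.7 kcal/mol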